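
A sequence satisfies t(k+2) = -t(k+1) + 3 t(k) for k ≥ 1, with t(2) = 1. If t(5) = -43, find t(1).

Let t(1) = w.
t(3) = -1 + 3w
t(4) = 4 - 3w
t(5) = -7 + 12w
So -7 + 12w = -43, giving w = -3.

-3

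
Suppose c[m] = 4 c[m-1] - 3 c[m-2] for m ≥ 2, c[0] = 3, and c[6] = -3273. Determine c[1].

Let c[1] = v.
c[2] = -9 + 4v
c[3] = -36 + 13v
c[4] = -117 + 40v
c[5] = -360 + 121v
c[6] = -1089 + 364v
So -1089 + 364v = -3273, giving v = -6.

-6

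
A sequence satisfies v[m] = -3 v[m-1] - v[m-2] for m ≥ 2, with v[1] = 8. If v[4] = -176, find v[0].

Let v[0] = w.
v[2] = -24 - w
v[3] = 64 + 3w
v[4] = -168 - 8w
So -168 - 8w = -176, giving w = 1.

1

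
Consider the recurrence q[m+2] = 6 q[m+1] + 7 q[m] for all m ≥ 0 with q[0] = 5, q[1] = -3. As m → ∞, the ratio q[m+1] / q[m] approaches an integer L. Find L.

The characteristic equation is r^2 - 6r - 7 = 0, which factors as (r - 7)(r + 1) = 0.
So the roots are 7 and -1. Since |7| > |-1| and the coefficient of 7^m is non-zero, the ratio tends to 7.

7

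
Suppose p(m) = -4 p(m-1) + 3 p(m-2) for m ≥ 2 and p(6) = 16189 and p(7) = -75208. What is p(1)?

Rearranging, p(m-2) = (p(m) + 4 p(m-1)) / 3.
p(5) = (-75208 + 4(16189)) / 3 = -10452/3 = -3484
p(4) = (16189 + 4(-3484)) / 3 = 2253/3 = 751
p(3) = (-3484 + 4(751)) / 3 = -480/3 = -160
p(2) = (751 + 4(-160)) / 3 = 111/3 = 37
p(1) = (-160 + 4(37)) / 3 = -12/3 = -4

-4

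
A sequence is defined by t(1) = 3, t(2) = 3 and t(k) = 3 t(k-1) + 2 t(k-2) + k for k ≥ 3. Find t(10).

134359

t(3) = 3(3) + 2(3) + 3 = 18
t(4) = 3(18) + 2(3) + 4 = 64
t(5) = 3(64) + 2(18) + 5 = 233
t(6) = 3(233) + 2(64) + 6 = 833
t(7) = 3(833) + 2(233) + 7 = 2972
t(8) = 3(2972) + 2(833) + 8 = 10590
t(9) = 3(10590) + 2(2972) + 9 = 37723
t(10) = 3(37723) + 2(10590) + 10 = 134359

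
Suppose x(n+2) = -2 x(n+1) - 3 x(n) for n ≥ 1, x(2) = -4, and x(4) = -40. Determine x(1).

Let x(1) = z.
x(3) = 8 - 3z
x(4) = -4 + 6z
So -4 + 6z = -40, giving z = -6.

-6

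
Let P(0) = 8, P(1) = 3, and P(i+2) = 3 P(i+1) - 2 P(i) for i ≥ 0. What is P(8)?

P(2) = 3·3 - 2·8 = -7
P(3) = 3·(-7) - 2·3 = -27
P(4) = 3·(-27) - 2·(-7) = -67
P(5) = 3·(-67) - 2·(-27) = -147
P(6) = 3·(-147) - 2·(-67) = -307
P(7) = 3·(-307) - 2·(-147) = -627
P(8) = 3·(-627) - 2·(-307) = -1267

-1267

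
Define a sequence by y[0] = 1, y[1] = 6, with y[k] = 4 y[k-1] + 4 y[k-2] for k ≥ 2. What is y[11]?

y[2] = 4·6 + 4·1 = 28
y[3] = 4·28 + 4·6 = 136
y[4] = 4·136 + 4·28 = 656
y[5] = 4·656 + 4·136 = 3168
y[6] = 4·3168 + 4·656 = 15296
y[7] = 4·15296 + 4·3168 = 73856
y[8] = 4·73856 + 4·15296 = 356608
y[9] = 4·356608 + 4·73856 = 1721856
y[10] = 4·1721856 + 4·356608 = 8313856
y[11] = 4·8313856 + 4·1721856 = 40142848

40142848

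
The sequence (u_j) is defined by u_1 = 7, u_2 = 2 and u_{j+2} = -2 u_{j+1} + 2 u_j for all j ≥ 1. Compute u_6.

-136

u_3 = -2·2 + 2·7 = 10
u_4 = -2·10 + 2·2 = -16
u_5 = -2·(-16) + 2·10 = 52
u_6 = -2·52 + 2·(-16) = -136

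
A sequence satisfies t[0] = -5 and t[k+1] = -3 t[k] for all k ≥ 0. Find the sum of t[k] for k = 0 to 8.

-24605

t[1] = -3·(-5) = 15
t[2] = -3·15 = -45
t[3] = -3·(-45) = 135
t[4] = -3·135 = -405
t[5] = -3·(-405) = 1215
t[6] = -3·1215 = -3645
t[7] = -3·(-3645) = 10935
t[8] = -3·10935 = -32805
Sum = (-5) + 15 + (-45) + 135 + (-405) + 1215 + (-3645) + 10935 + (-32805) = -24605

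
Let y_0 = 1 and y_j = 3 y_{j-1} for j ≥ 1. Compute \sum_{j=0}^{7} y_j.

y_1 = 3·1 = 3
y_2 = 3·3 = 9
y_3 = 3·9 = 27
y_4 = 3·27 = 81
y_5 = 3·81 = 243
y_6 = 3·243 = 729
y_7 = 3·729 = 2187
Sum = 1 + 3 + 9 + 27 + 81 + 243 + 729 + 2187 = 3280

3280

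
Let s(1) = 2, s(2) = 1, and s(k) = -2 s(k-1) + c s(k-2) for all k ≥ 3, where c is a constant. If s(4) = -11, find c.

5

s(3) = -2 + 2c
s(4) = 4 - 3c
So 4 - 3c = -11, giving c = 5.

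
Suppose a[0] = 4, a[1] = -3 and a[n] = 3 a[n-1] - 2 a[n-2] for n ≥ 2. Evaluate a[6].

-437

a[2] = 3*(-3) - 2*4 = -17
a[3] = 3*(-17) - 2*(-3) = -45
a[4] = 3*(-45) - 2*(-17) = -101
a[5] = 3*(-101) - 2*(-45) = -213
a[6] = 3*(-213) - 2*(-101) = -437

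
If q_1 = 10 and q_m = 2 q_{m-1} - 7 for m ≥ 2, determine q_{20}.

1572871

The fixed point is -7/(1 - 2) = 7, so q_m - 7 = 2(q_{m-1} - 7).
Hence q_m = 3·2^{m-1} + 7.
q_{20} = 3·2^{19} + 7 = 3·524288 + 7 = 1572871.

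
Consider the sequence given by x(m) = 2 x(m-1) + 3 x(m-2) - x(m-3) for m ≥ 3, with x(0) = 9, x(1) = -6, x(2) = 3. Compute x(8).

-2646

x(3) = 2(3) + 3(-6) - 9 = -21
x(4) = 2(-21) + 3(3) - (-6) = -27
x(5) = 2(-27) + 3(-21) - 3 = -120
x(6) = 2(-120) + 3(-27) - (-21) = -300
x(7) = 2(-300) + 3(-120) - (-27) = -933
x(8) = 2(-933) + 3(-300) - (-120) = -2646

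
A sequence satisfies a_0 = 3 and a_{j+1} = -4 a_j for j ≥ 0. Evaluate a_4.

768

a_1 = -4*3 = -12
a_2 = -4*(-12) = 48
a_3 = -4*48 = -192
a_4 = -4*(-192) = 768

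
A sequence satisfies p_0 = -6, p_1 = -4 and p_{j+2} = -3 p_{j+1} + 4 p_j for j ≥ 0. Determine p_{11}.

p_2 = -3·(-4) + 4·(-6) = -12
p_3 = -3·(-12) + 4·(-4) = 20
p_4 = -3·20 + 4·(-12) = -108
p_5 = -3·(-108) + 4·20 = 404
p_6 = -3·404 + 4·(-108) = -1644
p_7 = -3·(-1644) + 4·404 = 6548
p_8 = -3·6548 + 4·(-1644) = -26220
p_9 = -3·(-26220) + 4·6548 = 104852
p_{10} = -3·104852 + 4·(-26220) = -419436
p_{11} = -3·(-419436) + 4·104852 = 1677716

1677716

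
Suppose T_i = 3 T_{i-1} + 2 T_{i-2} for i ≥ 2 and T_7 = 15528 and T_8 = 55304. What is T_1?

6

Rearranging, T_{i-2} = (T_i - 3 T_{i-1}) / 2.
T_6 = (55304 - 3*15528) / 2 = 8720/2 = 4360
T_5 = (15528 - 3*4360) / 2 = 2448/2 = 1224
T_4 = (4360 - 3*1224) / 2 = 688/2 = 344
T_3 = (1224 - 3*344) / 2 = 192/2 = 96
T_2 = (344 - 3*96) / 2 = 56/2 = 28
T_1 = (96 - 3*28) / 2 = 12/2 = 6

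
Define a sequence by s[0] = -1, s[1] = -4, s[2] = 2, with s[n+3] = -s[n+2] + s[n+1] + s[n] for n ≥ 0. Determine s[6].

8

s[3] = -2 + (-4) + (-1) = -7
s[4] = -(-7) + 2 + (-4) = 5
s[5] = -5 + (-7) + 2 = -10
s[6] = -(-10) + 5 + (-7) = 8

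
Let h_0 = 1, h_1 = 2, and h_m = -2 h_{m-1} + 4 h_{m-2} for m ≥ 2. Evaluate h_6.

h_2 = -2·2 + 4·1 = 0
h_3 = -2·0 + 4·2 = 8
h_4 = -2·8 + 4·0 = -16
h_5 = -2·(-16) + 4·8 = 64
h_6 = -2·64 + 4·(-16) = -192

-192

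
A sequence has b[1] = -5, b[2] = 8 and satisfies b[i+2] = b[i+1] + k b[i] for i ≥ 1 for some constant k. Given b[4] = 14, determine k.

2

b[3] = 8 - 5k
b[4] = 8 + 3k
So 8 + 3k = 14, giving k = 2.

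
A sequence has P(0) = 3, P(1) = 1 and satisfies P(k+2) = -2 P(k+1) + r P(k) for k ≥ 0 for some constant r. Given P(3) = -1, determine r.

P(2) = -2 + 3r
P(3) = 4 - 5r
So 4 - 5r = -1, giving r = 1.

1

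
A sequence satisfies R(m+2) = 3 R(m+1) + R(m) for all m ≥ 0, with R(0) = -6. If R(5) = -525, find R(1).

-3

Let R(1) = x.
R(2) = -6 + 3x
R(3) = -18 + 10x
R(4) = -60 + 33x
R(5) = -198 + 109x
So -198 + 109x = -525, giving x = -3.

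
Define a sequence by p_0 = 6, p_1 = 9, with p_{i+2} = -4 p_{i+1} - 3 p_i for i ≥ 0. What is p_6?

p_2 = -4·9 - 3·6 = -54
p_3 = -4·(-54) - 3·9 = 189
p_4 = -4·189 - 3·(-54) = -594
p_5 = -4·(-594) - 3·189 = 1809
p_6 = -4·1809 - 3·(-594) = -5454

-5454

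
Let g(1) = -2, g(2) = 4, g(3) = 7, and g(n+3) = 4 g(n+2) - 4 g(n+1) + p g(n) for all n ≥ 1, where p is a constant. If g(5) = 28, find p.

g(4) = 12 - 2p
g(5) = 20 - 4p
So 20 - 4p = 28, giving p = -2.

-2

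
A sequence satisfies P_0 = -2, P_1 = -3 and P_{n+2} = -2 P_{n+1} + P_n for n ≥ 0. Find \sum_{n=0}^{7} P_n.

P_2 = -2*(-3) + (-2) = 4
P_3 = -2*4 + (-3) = -11
P_4 = -2*(-11) + 4 = 26
P_5 = -2*26 + (-11) = -63
P_6 = -2*(-63) + 26 = 152
P_7 = -2*152 + (-63) = -367
Sum = (-2) + (-3) + 4 + (-11) + 26 + (-63) + 152 + (-367) = -264

-264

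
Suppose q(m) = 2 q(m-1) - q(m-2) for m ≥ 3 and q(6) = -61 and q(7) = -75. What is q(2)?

-5

Rearranging, q(m-2) = -(q(m) - 2 q(m-1)).
q(5) = -(-75 - 2(-61)) = -47
q(4) = -(-61 - 2(-47)) = -33
q(3) = -(-47 - 2(-33)) = -19
q(2) = -(-33 - 2(-19)) = -5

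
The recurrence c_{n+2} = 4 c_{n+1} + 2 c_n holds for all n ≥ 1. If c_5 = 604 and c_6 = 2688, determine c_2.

8

Rearranging, c_{n-2} = (c_n - 4 c_{n-1}) / 2.
c_4 = (2688 - 4(604)) / 2 = 272/2 = 136
c_3 = (604 - 4(136)) / 2 = 60/2 = 30
c_2 = (136 - 4(30)) / 2 = 16/2 = 8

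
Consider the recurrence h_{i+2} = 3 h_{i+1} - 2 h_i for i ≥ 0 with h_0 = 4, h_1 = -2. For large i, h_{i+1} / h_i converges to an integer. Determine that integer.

2

The characteristic equation is r^2 - 3r + 2 = 0, which factors as (r - 2)(r - 1) = 0.
So the roots are 2 and 1. Since |2| > |1| and the coefficient of 2^i is non-zero, the ratio tends to 2.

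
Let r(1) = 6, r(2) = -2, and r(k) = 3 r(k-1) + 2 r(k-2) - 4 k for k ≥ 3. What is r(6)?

r(3) = 3*(-2) + 2*6 - 12 = -6
r(4) = 3*(-6) + 2*(-2) - 16 = -38
r(5) = 3*(-38) + 2*(-6) - 20 = -146
r(6) = 3*(-146) + 2*(-38) - 24 = -538

-538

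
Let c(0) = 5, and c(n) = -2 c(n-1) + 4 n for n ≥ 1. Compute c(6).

c(1) = -2·5 + 4 = -6
c(2) = -2·(-6) + 8 = 20
c(3) = -2·20 + 12 = -28
c(4) = -2·(-28) + 16 = 72
c(5) = -2·72 + 20 = -124
c(6) = -2·(-124) + 24 = 272

272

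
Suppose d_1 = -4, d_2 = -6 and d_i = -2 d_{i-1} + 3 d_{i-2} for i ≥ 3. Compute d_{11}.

29520

d_3 = -2*(-6) + 3*(-4) = 0
d_4 = -2*0 + 3*(-6) = -18
d_5 = -2*(-18) + 3*0 = 36
d_6 = -2*36 + 3*(-18) = -126
d_7 = -2*(-126) + 3*36 = 360
d_8 = -2*360 + 3*(-126) = -1098
d_9 = -2*(-1098) + 3*360 = 3276
d_{10} = -2*3276 + 3*(-1098) = -9846
d_{11} = -2*(-9846) + 3*3276 = 29520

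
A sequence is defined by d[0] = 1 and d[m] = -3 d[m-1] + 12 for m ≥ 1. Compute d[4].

d[1] = -3*1 + 12 = 9
d[2] = -3*9 + 12 = -15
d[3] = -3*(-15) + 12 = 57
d[4] = -3*57 + 12 = -159

-159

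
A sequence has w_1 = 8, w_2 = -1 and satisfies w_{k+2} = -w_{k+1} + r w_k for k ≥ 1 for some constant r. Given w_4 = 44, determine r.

w_3 = 1 + 8r
w_4 = -1 - 9r
So -1 - 9r = 44, giving r = -5.

-5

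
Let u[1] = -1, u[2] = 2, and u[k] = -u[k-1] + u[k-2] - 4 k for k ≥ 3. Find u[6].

13

u[3] = -2 + (-1) - 12 = -15
u[4] = -(-15) + 2 - 16 = 1
u[5] = -1 + (-15) - 20 = -36
u[6] = -(-36) + 1 - 24 = 13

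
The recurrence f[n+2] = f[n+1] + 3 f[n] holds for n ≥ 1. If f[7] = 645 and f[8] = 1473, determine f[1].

Rearranging, f[n-2] = (f[n] - f[n-1]) / 3.
f[6] = (1473 - 645) / 3 = 828/3 = 276
f[5] = (645 - 276) / 3 = 369/3 = 123
f[4] = (276 - 123) / 3 = 153/3 = 51
f[3] = (123 - 51) / 3 = 72/3 = 24
f[2] = (51 - 24) / 3 = 27/3 = 9
f[1] = (24 - 9) / 3 = 15/3 = 5

5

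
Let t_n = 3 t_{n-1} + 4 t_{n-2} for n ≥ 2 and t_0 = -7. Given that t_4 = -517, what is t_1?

Let t_1 = y.
t_2 = -28 + 3y
t_3 = -84 + 13y
t_4 = -364 + 51y
So -364 + 51y = -517, giving y = -3.

-3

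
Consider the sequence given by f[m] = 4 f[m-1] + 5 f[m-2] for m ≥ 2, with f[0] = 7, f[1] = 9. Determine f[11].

130208329

f[2] = 4*9 + 5*7 = 71
f[3] = 4*71 + 5*9 = 329
f[4] = 4*329 + 5*71 = 1671
f[5] = 4*1671 + 5*329 = 8329
f[6] = 4*8329 + 5*1671 = 41671
f[7] = 4*41671 + 5*8329 = 208329
f[8] = 4*208329 + 5*41671 = 1041671
f[9] = 4*1041671 + 5*208329 = 5208329
f[10] = 4*5208329 + 5*1041671 = 26041671
f[11] = 4*26041671 + 5*5208329 = 130208329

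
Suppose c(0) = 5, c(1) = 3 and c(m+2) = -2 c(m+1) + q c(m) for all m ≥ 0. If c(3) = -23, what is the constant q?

5

c(2) = -6 + 5q
c(3) = 12 - 7q
So 12 - 7q = -23, giving q = 5.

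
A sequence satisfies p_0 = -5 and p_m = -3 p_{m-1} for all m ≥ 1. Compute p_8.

p_1 = -3*(-5) = 15
p_2 = -3*15 = -45
p_3 = -3*(-45) = 135
p_4 = -3*135 = -405
p_5 = -3*(-405) = 1215
p_6 = -3*1215 = -3645
p_7 = -3*(-3645) = 10935
p_8 = -3*10935 = -32805

-32805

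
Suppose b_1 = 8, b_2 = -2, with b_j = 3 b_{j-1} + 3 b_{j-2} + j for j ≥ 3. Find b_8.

13592

b_3 = 3·(-2) + 3·8 + 3 = 21
b_4 = 3·21 + 3·(-2) + 4 = 61
b_5 = 3·61 + 3·21 + 5 = 251
b_6 = 3·251 + 3·61 + 6 = 942
b_7 = 3·942 + 3·251 + 7 = 3586
b_8 = 3·3586 + 3·942 + 8 = 13592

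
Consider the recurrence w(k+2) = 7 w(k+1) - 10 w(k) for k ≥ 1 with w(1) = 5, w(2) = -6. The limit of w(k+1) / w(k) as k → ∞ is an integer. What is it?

The characteristic equation is r^2 - 7r + 10 = 0, which factors as (r - 5)(r - 2) = 0.
So the roots are 5 and 2. Since |5| > |2| and the coefficient of 5^k is non-zero, the ratio tends to 5.

5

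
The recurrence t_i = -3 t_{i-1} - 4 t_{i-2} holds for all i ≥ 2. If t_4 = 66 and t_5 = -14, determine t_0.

-3

Rearranging, t_{i-2} = (t_i + 3 t_{i-1}) / -4.
t_3 = (-14 + 3·66) / -4 = 184/-4 = -46
t_2 = (66 + 3·(-46)) / -4 = -72/-4 = 18
t_1 = (-46 + 3·18) / -4 = 8/-4 = -2
t_0 = (18 + 3·(-2)) / -4 = 12/-4 = -3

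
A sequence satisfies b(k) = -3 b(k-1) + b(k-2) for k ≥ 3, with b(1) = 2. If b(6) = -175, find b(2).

-1

Let b(2) = y.
b(3) = 2 - 3y
b(4) = -6 + 10y
b(5) = 20 - 33y
b(6) = -66 + 109y
So -66 + 109y = -175, giving y = -1.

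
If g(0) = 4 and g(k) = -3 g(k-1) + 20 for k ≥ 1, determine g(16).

-43046716

The fixed point is 20/(1 + 3) = 5, so g(k) - 5 = -3(g(k-1) - 5).
Hence g(k) = -1·(-3)^k + 5.
g(16) = -1·(-3)^{16} + 5 = -1·43046721 + 5 = -43046716.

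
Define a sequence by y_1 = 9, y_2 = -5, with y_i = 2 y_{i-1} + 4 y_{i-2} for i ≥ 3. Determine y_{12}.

558080

y_3 = 2·(-5) + 4·9 = 26
y_4 = 2·26 + 4·(-5) = 32
y_5 = 2·32 + 4·26 = 168
y_6 = 2·168 + 4·32 = 464
y_7 = 2·464 + 4·168 = 1600
y_8 = 2·1600 + 4·464 = 5056
y_9 = 2·5056 + 4·1600 = 16512
y_{10} = 2·16512 + 4·5056 = 53248
y_{11} = 2·53248 + 4·16512 = 172544
y_{12} = 2·172544 + 4·53248 = 558080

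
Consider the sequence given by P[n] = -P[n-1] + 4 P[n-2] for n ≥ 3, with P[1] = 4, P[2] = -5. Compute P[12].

P[3] = -(-5) + 4(4) = 21
P[4] = -21 + 4(-5) = -41
P[5] = -(-41) + 4(21) = 125
P[6] = -125 + 4(-41) = -289
P[7] = -(-289) + 4(125) = 789
P[8] = -789 + 4(-289) = -1945
P[9] = -(-1945) + 4(789) = 5101
P[10] = -5101 + 4(-1945) = -12881
P[11] = -(-12881) + 4(5101) = 33285
P[12] = -33285 + 4(-12881) = -84809

-84809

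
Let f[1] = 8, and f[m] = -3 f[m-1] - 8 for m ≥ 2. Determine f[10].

f[2] = -3(8) - 8 = -32
f[3] = -3(-32) - 8 = 88
f[4] = -3(88) - 8 = -272
f[5] = -3(-272) - 8 = 808
f[6] = -3(808) - 8 = -2432
f[7] = -3(-2432) - 8 = 7288
f[8] = -3(7288) - 8 = -21872
f[9] = -3(-21872) - 8 = 65608
f[10] = -3(65608) - 8 = -196832

-196832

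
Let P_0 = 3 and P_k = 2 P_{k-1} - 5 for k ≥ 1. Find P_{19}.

-1048571

The fixed point is -5/(1 - 2) = 5, so P_k - 5 = 2(P_{k-1} - 5).
Hence P_k = -2·2^k + 5.
P_{19} = -2·2^{19} + 5 = -2·524288 + 5 = -1048571.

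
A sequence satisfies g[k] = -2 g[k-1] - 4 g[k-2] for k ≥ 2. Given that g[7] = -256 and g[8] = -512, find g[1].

-4

Rearranging, g[k-2] = (g[k] + 2 g[k-1]) / -4.
g[6] = (-512 + 2·(-256)) / -4 = -1024/-4 = 256
g[5] = (-256 + 2·256) / -4 = 256/-4 = -64
g[4] = (256 + 2·(-64)) / -4 = 128/-4 = -32
g[3] = (-64 + 2·(-32)) / -4 = -128/-4 = 32
g[2] = (-32 + 2·32) / -4 = 32/-4 = -8
g[1] = (32 + 2·(-8)) / -4 = 16/-4 = -4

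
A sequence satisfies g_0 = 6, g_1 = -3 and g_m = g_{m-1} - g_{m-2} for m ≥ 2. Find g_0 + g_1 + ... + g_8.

-6

g_2 = (-3) - 6 = -9
g_3 = (-9) - (-3) = -6
g_4 = (-6) - (-9) = 3
g_5 = 3 - (-6) = 9
g_6 = 9 - 3 = 6
g_7 = 6 - 9 = -3
g_8 = (-3) - 6 = -9
Sum = 6 + (-3) + (-9) + (-6) + 3 + 9 + 6 + (-3) + (-9) = -6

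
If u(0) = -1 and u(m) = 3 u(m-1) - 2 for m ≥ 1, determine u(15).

The fixed point is -2/(1 - 3) = 1, so u(m) - 1 = 3(u(m-1) - 1).
Hence u(m) = -2·3^m + 1.
u(15) = -2·3^{15} + 1 = -2·14348907 + 1 = -28697813.

-28697813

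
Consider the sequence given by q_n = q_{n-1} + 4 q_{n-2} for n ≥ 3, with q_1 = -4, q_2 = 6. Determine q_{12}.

-1330

q_3 = 6 + 4(-4) = -10
q_4 = (-10) + 4(6) = 14
q_5 = 14 + 4(-10) = -26
q_6 = (-26) + 4(14) = 30
q_7 = 30 + 4(-26) = -74
q_8 = (-74) + 4(30) = 46
q_9 = 46 + 4(-74) = -250
q_{10} = (-250) + 4(46) = -66
q_{11} = (-66) + 4(-250) = -1066
q_{12} = (-1066) + 4(-66) = -1330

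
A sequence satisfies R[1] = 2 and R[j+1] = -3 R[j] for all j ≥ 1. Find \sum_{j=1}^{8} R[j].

R[2] = -3·2 = -6
R[3] = -3·(-6) = 18
R[4] = -3·18 = -54
R[5] = -3·(-54) = 162
R[6] = -3·162 = -486
R[7] = -3·(-486) = 1458
R[8] = -3·1458 = -4374
Sum = 2 + (-6) + 18 + (-54) + 162 + (-486) + 1458 + (-4374) = -3280

-3280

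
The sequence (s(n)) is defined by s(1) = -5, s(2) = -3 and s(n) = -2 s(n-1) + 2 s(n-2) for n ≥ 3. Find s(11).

s(3) = -2*(-3) + 2*(-5) = -4
s(4) = -2*(-4) + 2*(-3) = 2
s(5) = -2*2 + 2*(-4) = -12
s(6) = -2*(-12) + 2*2 = 28
s(7) = -2*28 + 2*(-12) = -80
s(8) = -2*(-80) + 2*28 = 216
s(9) = -2*216 + 2*(-80) = -592
s(10) = -2*(-592) + 2*216 = 1616
s(11) = -2*1616 + 2*(-592) = -4416

-4416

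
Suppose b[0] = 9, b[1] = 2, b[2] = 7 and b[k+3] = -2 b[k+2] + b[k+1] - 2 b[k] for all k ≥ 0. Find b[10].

22975

b[3] = -2*7 + 2 - 2*9 = -30
b[4] = -2*(-30) + 7 - 2*2 = 63
b[5] = -2*63 + (-30) - 2*7 = -170
b[6] = -2*(-170) + 63 - 2*(-30) = 463
b[7] = -2*463 + (-170) - 2*63 = -1222
b[8] = -2*(-1222) + 463 - 2*(-170) = 3247
b[9] = -2*3247 + (-1222) - 2*463 = -8642
b[10] = -2*(-8642) + 3247 - 2*(-1222) = 22975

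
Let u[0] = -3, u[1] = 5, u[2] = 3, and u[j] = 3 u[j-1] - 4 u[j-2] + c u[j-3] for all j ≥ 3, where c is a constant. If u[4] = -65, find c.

5

u[3] = -11 - 3c
u[4] = -45 - 4c
So -45 - 4c = -65, giving c = 5.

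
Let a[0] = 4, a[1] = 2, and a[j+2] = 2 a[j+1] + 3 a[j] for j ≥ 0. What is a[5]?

a[2] = 2(2) + 3(4) = 16
a[3] = 2(16) + 3(2) = 38
a[4] = 2(38) + 3(16) = 124
a[5] = 2(124) + 3(38) = 362

362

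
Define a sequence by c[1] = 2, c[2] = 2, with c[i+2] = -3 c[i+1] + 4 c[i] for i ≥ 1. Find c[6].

c[3] = -3*2 + 4*2 = 2
c[4] = -3*2 + 4*2 = 2
c[5] = -3*2 + 4*2 = 2
c[6] = -3*2 + 4*2 = 2

2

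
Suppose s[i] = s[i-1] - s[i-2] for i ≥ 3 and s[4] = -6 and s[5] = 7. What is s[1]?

6

Rearranging, s[i-2] = -(s[i] - s[i-1]).
s[3] = -(7 - (-6)) = -13
s[2] = -(-6 - (-13)) = -7
s[1] = -(-13 - (-7)) = 6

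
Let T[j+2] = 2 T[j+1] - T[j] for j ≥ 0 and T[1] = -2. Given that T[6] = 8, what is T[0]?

Let T[0] = y.
T[2] = -4 - y
T[3] = -6 - 2y
T[4] = -8 - 3y
T[5] = -10 - 4y
T[6] = -12 - 5y
So -12 - 5y = 8, giving y = -4.

-4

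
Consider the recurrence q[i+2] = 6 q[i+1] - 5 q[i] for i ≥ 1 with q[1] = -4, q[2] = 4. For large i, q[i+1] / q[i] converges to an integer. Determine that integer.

The characteristic equation is r^2 - 6r + 5 = 0, which factors as (r - 5)(r - 1) = 0.
So the roots are 5 and 1. Since |5| > |1| and the coefficient of 5^i is non-zero, the ratio tends to 5.

5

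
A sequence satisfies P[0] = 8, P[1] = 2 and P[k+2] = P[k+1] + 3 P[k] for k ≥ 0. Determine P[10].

14510

P[2] = 2 + 3(8) = 26
P[3] = 26 + 3(2) = 32
P[4] = 32 + 3(26) = 110
P[5] = 110 + 3(32) = 206
P[6] = 206 + 3(110) = 536
P[7] = 536 + 3(206) = 1154
P[8] = 1154 + 3(536) = 2762
P[9] = 2762 + 3(1154) = 6224
P[10] = 6224 + 3(2762) = 14510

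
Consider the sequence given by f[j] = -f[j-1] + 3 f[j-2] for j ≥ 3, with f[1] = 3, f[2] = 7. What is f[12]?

8350

f[3] = -7 + 3(3) = 2
f[4] = -2 + 3(7) = 19
f[5] = -19 + 3(2) = -13
f[6] = -(-13) + 3(19) = 70
f[7] = -70 + 3(-13) = -109
f[8] = -(-109) + 3(70) = 319
f[9] = -319 + 3(-109) = -646
f[10] = -(-646) + 3(319) = 1603
f[11] = -1603 + 3(-646) = -3541
f[12] = -(-3541) + 3(1603) = 8350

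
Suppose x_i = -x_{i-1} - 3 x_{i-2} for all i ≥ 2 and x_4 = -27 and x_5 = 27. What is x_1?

-3

Rearranging, x_{i-2} = (x_i + x_{i-1}) / -3.
x_3 = (27 + (-27)) / -3 = 0/-3 = 0
x_2 = (-27 + 0) / -3 = -27/-3 = 9
x_1 = (0 + 9) / -3 = 9/-3 = -3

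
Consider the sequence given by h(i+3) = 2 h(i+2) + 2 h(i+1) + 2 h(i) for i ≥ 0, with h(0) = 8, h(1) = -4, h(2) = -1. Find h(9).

h(3) = 2(-1) + 2(-4) + 2(8) = 6
h(4) = 2(6) + 2(-1) + 2(-4) = 2
h(5) = 2(2) + 2(6) + 2(-1) = 14
h(6) = 2(14) + 2(2) + 2(6) = 44
h(7) = 2(44) + 2(14) + 2(2) = 120
h(8) = 2(120) + 2(44) + 2(14) = 356
h(9) = 2(356) + 2(120) + 2(44) = 1040

1040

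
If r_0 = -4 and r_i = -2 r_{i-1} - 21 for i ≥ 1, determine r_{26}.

201326585

The fixed point is -21/(1 + 2) = -7, so r_i + 7 = -2(r_{i-1} + 7).
Hence r_i = 3·(-2)^i - 7.
r_{26} = 3·(-2)^{26} - 7 = 3·67108864 - 7 = 201326585.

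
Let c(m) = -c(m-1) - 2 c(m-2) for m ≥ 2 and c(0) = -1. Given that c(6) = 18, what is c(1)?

Let c(1) = x.
c(2) = 2 - x
c(3) = -2 - x
c(4) = -2 + 3x
c(5) = 6 - x
c(6) = -2 - 5x
So -2 - 5x = 18, giving x = -4.

-4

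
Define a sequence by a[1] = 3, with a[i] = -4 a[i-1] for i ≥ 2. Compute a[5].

a[2] = -4*3 = -12
a[3] = -4*(-12) = 48
a[4] = -4*48 = -192
a[5] = -4*(-192) = 768

768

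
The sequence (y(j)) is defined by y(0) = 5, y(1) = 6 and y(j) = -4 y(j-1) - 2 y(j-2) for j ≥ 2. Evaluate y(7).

17072

y(2) = -4·6 - 2·5 = -34
y(3) = -4·(-34) - 2·6 = 124
y(4) = -4·124 - 2·(-34) = -428
y(5) = -4·(-428) - 2·124 = 1464
y(6) = -4·1464 - 2·(-428) = -5000
y(7) = -4·(-5000) - 2·1464 = 17072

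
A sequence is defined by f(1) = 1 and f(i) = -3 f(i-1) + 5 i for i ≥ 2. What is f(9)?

f(2) = -3*1 + 10 = 7
f(3) = -3*7 + 15 = -6
f(4) = -3*(-6) + 20 = 38
f(5) = -3*38 + 25 = -89
f(6) = -3*(-89) + 30 = 297
f(7) = -3*297 + 35 = -856
f(8) = -3*(-856) + 40 = 2608
f(9) = -3*2608 + 45 = -7779

-7779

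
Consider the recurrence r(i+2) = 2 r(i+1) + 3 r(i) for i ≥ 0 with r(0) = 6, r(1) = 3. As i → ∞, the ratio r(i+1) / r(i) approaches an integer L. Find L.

The characteristic equation is r^2 - 2r - 3 = 0, which factors as (r - 3)(r + 1) = 0.
So the roots are 3 and -1. Since |3| > |-1| and the coefficient of 3^i is non-zero, the ratio tends to 3.

3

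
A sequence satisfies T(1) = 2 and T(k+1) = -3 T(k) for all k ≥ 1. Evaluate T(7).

T(2) = -3(2) = -6
T(3) = -3(-6) = 18
T(4) = -3(18) = -54
T(5) = -3(-54) = 162
T(6) = -3(162) = -486
T(7) = -3(-486) = 1458

1458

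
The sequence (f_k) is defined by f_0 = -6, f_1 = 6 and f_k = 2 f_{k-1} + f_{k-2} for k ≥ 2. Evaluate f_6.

246

f_2 = 2(6) + (-6) = 6
f_3 = 2(6) + 6 = 18
f_4 = 2(18) + 6 = 42
f_5 = 2(42) + 18 = 102
f_6 = 2(102) + 42 = 246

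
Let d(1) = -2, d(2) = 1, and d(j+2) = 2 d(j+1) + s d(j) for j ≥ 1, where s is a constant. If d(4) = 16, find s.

d(3) = 2 - 2s
d(4) = 4 - 3s
So 4 - 3s = 16, giving s = -4.

-4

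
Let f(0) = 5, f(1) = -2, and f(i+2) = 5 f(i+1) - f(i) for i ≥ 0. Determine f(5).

f(2) = 5*(-2) - 5 = -15
f(3) = 5*(-15) - (-2) = -73
f(4) = 5*(-73) - (-15) = -350
f(5) = 5*(-350) - (-73) = -1677

-1677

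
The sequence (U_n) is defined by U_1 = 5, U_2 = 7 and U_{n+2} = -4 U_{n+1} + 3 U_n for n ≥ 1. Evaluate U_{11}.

-3337837

U_3 = -4·7 + 3·5 = -13
U_4 = -4·(-13) + 3·7 = 73
U_5 = -4·73 + 3·(-13) = -331
U_6 = -4·(-331) + 3·73 = 1543
U_7 = -4·1543 + 3·(-331) = -7165
U_8 = -4·(-7165) + 3·1543 = 33289
U_9 = -4·33289 + 3·(-7165) = -154651
U_{10} = -4·(-154651) + 3·33289 = 718471
U_{11} = -4·718471 + 3·(-154651) = -3337837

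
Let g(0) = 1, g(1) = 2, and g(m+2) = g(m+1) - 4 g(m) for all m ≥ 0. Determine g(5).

38

g(2) = 2 - 4(1) = -2
g(3) = (-2) - 4(2) = -10
g(4) = (-10) - 4(-2) = -2
g(5) = (-2) - 4(-10) = 38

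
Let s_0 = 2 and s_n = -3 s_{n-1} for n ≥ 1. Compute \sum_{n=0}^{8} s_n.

9842

s_1 = -3*2 = -6
s_2 = -3*(-6) = 18
s_3 = -3*18 = -54
s_4 = -3*(-54) = 162
s_5 = -3*162 = -486
s_6 = -3*(-486) = 1458
s_7 = -3*1458 = -4374
s_8 = -3*(-4374) = 13122
Sum = 2 + (-6) + 18 + (-54) + 162 + (-486) + 1458 + (-4374) + 13122 = 9842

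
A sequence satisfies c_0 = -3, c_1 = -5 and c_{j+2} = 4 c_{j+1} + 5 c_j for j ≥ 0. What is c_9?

c_2 = 4*(-5) + 5*(-3) = -35
c_3 = 4*(-35) + 5*(-5) = -165
c_4 = 4*(-165) + 5*(-35) = -835
c_5 = 4*(-835) + 5*(-165) = -4165
c_6 = 4*(-4165) + 5*(-835) = -20835
c_7 = 4*(-20835) + 5*(-4165) = -104165
c_8 = 4*(-104165) + 5*(-20835) = -520835
c_9 = 4*(-520835) + 5*(-104165) = -2604165

-2604165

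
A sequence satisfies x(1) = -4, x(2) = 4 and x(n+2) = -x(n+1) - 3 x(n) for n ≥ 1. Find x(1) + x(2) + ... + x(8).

-144

x(3) = -4 - 3(-4) = 8
x(4) = -8 - 3(4) = -20
x(5) = -(-20) - 3(8) = -4
x(6) = -(-4) - 3(-20) = 64
x(7) = -64 - 3(-4) = -52
x(8) = -(-52) - 3(64) = -140
Sum = (-4) + 4 + 8 + (-20) + (-4) + 64 + (-52) + (-140) = -144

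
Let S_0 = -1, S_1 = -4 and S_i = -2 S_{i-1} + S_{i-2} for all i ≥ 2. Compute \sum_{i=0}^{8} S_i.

1031

S_2 = -2·(-4) + (-1) = 7
S_3 = -2·7 + (-4) = -18
S_4 = -2·(-18) + 7 = 43
S_5 = -2·43 + (-18) = -104
S_6 = -2·(-104) + 43 = 251
S_7 = -2·251 + (-104) = -606
S_8 = -2·(-606) + 251 = 1463
Sum = (-1) + (-4) + 7 + (-18) + 43 + (-104) + 251 + (-606) + 1463 = 1031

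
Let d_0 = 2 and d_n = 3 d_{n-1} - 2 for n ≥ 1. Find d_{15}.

14348908

The fixed point is -2/(1 - 3) = 1, so d_n - 1 = 3(d_{n-1} - 1).
Hence d_n = 1·3^n + 1.
d_{15} = 1·3^{15} + 1 = 1·14348907 + 1 = 14348908.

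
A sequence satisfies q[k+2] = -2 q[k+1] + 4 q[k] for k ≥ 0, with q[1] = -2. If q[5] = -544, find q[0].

Let q[0] = w.
q[2] = 4 + 4w
q[3] = -16 - 8w
q[4] = 48 + 32w
q[5] = -160 - 96w
So -160 - 96w = -544, giving w = 4.

4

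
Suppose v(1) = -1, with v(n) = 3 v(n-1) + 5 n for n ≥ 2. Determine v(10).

103307

v(2) = 3(-1) + 10 = 7
v(3) = 3(7) + 15 = 36
v(4) = 3(36) + 20 = 128
v(5) = 3(128) + 25 = 409
v(6) = 3(409) + 30 = 1257
v(7) = 3(1257) + 35 = 3806
v(8) = 3(3806) + 40 = 11458
v(9) = 3(11458) + 45 = 34419
v(10) = 3(34419) + 50 = 103307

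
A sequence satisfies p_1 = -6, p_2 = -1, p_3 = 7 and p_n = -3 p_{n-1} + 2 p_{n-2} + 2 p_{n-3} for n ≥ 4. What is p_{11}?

188401

p_4 = -3·7 + 2·(-1) + 2·(-6) = -35
p_5 = -3·(-35) + 2·7 + 2·(-1) = 117
p_6 = -3·117 + 2·(-35) + 2·7 = -407
p_7 = -3·(-407) + 2·117 + 2·(-35) = 1385
p_8 = -3·1385 + 2·(-407) + 2·117 = -4735
p_9 = -3·(-4735) + 2·1385 + 2·(-407) = 16161
p_{10} = -3·16161 + 2·(-4735) + 2·1385 = -55183
p_{11} = -3·(-55183) + 2·16161 + 2·(-4735) = 188401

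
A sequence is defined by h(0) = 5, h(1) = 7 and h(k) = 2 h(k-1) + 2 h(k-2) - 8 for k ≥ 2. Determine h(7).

h(2) = 2*7 + 2*5 - 8 = 16
h(3) = 2*16 + 2*7 - 8 = 38
h(4) = 2*38 + 2*16 - 8 = 100
h(5) = 2*100 + 2*38 - 8 = 268
h(6) = 2*268 + 2*100 - 8 = 728
h(7) = 2*728 + 2*268 - 8 = 1984

1984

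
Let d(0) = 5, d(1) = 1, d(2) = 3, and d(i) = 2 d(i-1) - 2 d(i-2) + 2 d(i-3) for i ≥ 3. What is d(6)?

32

d(3) = 2(3) - 2(1) + 2(5) = 14
d(4) = 2(14) - 2(3) + 2(1) = 24
d(5) = 2(24) - 2(14) + 2(3) = 26
d(6) = 2(26) - 2(24) + 2(14) = 32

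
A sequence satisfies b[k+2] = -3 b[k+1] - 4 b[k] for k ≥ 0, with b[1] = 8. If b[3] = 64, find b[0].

Let b[0] = w.
b[2] = -24 - 4w
b[3] = 40 + 12w
So 40 + 12w = 64, giving w = 2.

2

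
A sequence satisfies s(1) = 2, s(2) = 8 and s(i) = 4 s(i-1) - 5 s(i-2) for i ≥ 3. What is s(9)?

-2398

s(3) = 4*8 - 5*2 = 22
s(4) = 4*22 - 5*8 = 48
s(5) = 4*48 - 5*22 = 82
s(6) = 4*82 - 5*48 = 88
s(7) = 4*88 - 5*82 = -58
s(8) = 4*(-58) - 5*88 = -672
s(9) = 4*(-672) - 5*(-58) = -2398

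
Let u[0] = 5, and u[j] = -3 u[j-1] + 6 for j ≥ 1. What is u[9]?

u[1] = -3·5 + 6 = -9
u[2] = -3·(-9) + 6 = 33
u[3] = -3·33 + 6 = -93
u[4] = -3·(-93) + 6 = 285
u[5] = -3·285 + 6 = -849
u[6] = -3·(-849) + 6 = 2553
u[7] = -3·2553 + 6 = -7653
u[8] = -3·(-7653) + 6 = 22965
u[9] = -3·22965 + 6 = -68889

-68889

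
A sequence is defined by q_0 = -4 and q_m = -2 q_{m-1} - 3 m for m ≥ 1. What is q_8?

-862

q_1 = -2(-4) - 3 = 5
q_2 = -2(5) - 6 = -16
q_3 = -2(-16) - 9 = 23
q_4 = -2(23) - 12 = -58
q_5 = -2(-58) - 15 = 101
q_6 = -2(101) - 18 = -220
q_7 = -2(-220) - 21 = 419
q_8 = -2(419) - 24 = -862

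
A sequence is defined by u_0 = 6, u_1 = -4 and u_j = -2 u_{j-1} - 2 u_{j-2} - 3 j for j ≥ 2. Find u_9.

u_2 = -2*(-4) - 2*6 - 6 = -10
u_3 = -2*(-10) - 2*(-4) - 9 = 19
u_4 = -2*19 - 2*(-10) - 12 = -30
u_5 = -2*(-30) - 2*19 - 15 = 7
u_6 = -2*7 - 2*(-30) - 18 = 28
u_7 = -2*28 - 2*7 - 21 = -91
u_8 = -2*(-91) - 2*28 - 24 = 102
u_9 = -2*102 - 2*(-91) - 27 = -49

-49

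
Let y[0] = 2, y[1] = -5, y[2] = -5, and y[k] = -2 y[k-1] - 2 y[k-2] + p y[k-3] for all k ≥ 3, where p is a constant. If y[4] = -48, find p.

2

y[3] = 20 + 2p
y[4] = -30 - 9p
So -30 - 9p = -48, giving p = 2.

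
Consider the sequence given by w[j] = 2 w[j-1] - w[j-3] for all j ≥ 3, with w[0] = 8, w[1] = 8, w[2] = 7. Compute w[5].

1

w[3] = 2·7 - 8 = 6
w[4] = 2·6 - 8 = 4
w[5] = 2·4 - 7 = 1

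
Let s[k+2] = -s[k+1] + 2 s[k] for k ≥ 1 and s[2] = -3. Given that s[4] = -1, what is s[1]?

-4

Let s[1] = z.
s[3] = 3 + 2z
s[4] = -9 - 2z
So -9 - 2z = -1, giving z = -4.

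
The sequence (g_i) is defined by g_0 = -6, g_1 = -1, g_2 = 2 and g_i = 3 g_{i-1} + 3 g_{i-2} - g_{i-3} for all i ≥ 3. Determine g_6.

474

g_3 = 3·2 + 3·(-1) - (-6) = 9
g_4 = 3·9 + 3·2 - (-1) = 34
g_5 = 3·34 + 3·9 - 2 = 127
g_6 = 3·127 + 3·34 - 9 = 474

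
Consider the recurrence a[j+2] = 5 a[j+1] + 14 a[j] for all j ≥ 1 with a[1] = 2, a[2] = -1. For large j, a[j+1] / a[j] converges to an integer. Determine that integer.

7

The characteristic equation is r^2 - 5r - 14 = 0, which factors as (r - 7)(r + 2) = 0.
So the roots are 7 and -2. Since |7| > |-2| and the coefficient of 7^j is non-zero, the ratio tends to 7.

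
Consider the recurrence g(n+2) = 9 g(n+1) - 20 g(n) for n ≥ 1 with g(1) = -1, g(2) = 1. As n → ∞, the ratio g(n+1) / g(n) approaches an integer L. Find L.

5

The characteristic equation is r^2 - 9r + 20 = 0, which factors as (r - 5)(r - 4) = 0.
So the roots are 5 and 4. Since |5| > |4| and the coefficient of 5^n is non-zero, the ratio tends to 5.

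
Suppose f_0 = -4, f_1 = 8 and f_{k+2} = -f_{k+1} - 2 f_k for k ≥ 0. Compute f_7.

16

f_2 = -8 - 2*(-4) = 0
f_3 = -0 - 2*8 = -16
f_4 = -(-16) - 2*0 = 16
f_5 = -16 - 2*(-16) = 16
f_6 = -16 - 2*16 = -48
f_7 = -(-48) - 2*16 = 16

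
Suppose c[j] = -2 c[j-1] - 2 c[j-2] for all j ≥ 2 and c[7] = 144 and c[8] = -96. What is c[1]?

Rearranging, c[j-2] = (c[j] + 2 c[j-1]) / -2.
c[6] = (-96 + 2*144) / -2 = 192/-2 = -96
c[5] = (144 + 2*(-96)) / -2 = -48/-2 = 24
c[4] = (-96 + 2*24) / -2 = -48/-2 = 24
c[3] = (24 + 2*24) / -2 = 72/-2 = -36
c[2] = (24 + 2*(-36)) / -2 = -48/-2 = 24
c[1] = (-36 + 2*24) / -2 = 12/-2 = -6

-6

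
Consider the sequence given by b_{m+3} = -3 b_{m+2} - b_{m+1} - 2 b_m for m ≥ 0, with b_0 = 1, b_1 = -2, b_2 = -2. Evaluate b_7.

296

b_3 = -3*(-2) - (-2) - 2*1 = 6
b_4 = -3*6 - (-2) - 2*(-2) = -12
b_5 = -3*(-12) - 6 - 2*(-2) = 34
b_6 = -3*34 - (-12) - 2*6 = -102
b_7 = -3*(-102) - 34 - 2*(-12) = 296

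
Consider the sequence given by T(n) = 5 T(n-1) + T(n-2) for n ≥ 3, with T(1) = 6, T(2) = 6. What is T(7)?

26046

T(3) = 5*6 + 6 = 36
T(4) = 5*36 + 6 = 186
T(5) = 5*186 + 36 = 966
T(6) = 5*966 + 186 = 5016
T(7) = 5*5016 + 966 = 26046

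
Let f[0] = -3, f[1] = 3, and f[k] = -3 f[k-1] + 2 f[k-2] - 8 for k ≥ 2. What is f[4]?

f[2] = -3(3) + 2(-3) - 8 = -23
f[3] = -3(-23) + 2(3) - 8 = 67
f[4] = -3(67) + 2(-23) - 8 = -255

-255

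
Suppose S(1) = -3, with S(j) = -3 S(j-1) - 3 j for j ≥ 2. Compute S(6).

405

S(2) = -3(-3) - 6 = 3
S(3) = -3(3) - 9 = -18
S(4) = -3(-18) - 12 = 42
S(5) = -3(42) - 15 = -141
S(6) = -3(-141) - 18 = 405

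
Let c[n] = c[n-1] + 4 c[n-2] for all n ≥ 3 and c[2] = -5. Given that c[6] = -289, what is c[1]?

-4

Let c[1] = v.
c[3] = -5 + 4v
c[4] = -25 + 4v
c[5] = -45 + 20v
c[6] = -145 + 36v
So -145 + 36v = -289, giving v = -4.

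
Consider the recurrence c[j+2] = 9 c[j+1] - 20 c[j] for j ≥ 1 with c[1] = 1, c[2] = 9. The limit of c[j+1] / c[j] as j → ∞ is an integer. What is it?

5

The characteristic equation is r^2 - 9r + 20 = 0, which factors as (r - 5)(r - 4) = 0.
So the roots are 5 and 4. Since |5| > |4| and the coefficient of 5^j is non-zero, the ratio tends to 5.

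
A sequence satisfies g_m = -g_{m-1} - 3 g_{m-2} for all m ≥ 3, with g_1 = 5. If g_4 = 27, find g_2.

-6

Let g_2 = y.
g_3 = -15 - y
g_4 = 15 - 2y
So 15 - 2y = 27, giving y = -6.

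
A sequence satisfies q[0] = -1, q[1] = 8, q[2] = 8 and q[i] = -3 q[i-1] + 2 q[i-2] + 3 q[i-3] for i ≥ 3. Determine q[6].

q[3] = -3*8 + 2*8 + 3*(-1) = -11
q[4] = -3*(-11) + 2*8 + 3*8 = 73
q[5] = -3*73 + 2*(-11) + 3*8 = -217
q[6] = -3*(-217) + 2*73 + 3*(-11) = 764

764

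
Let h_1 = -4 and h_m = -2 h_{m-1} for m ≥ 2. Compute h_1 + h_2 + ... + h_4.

h_2 = -2·(-4) = 8
h_3 = -2·8 = -16
h_4 = -2·(-16) = 32
Sum = (-4) + 8 + (-16) + 32 = 20

20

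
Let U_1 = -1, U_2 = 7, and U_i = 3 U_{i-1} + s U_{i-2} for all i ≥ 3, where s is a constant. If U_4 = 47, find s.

U_3 = 21 - s
U_4 = 63 + 4s
So 63 + 4s = 47, giving s = -4.

-4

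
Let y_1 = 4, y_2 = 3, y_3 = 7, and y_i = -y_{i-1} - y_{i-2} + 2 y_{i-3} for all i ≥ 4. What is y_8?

y_4 = -7 - 3 + 2*4 = -2
y_5 = -(-2) - 7 + 2*3 = 1
y_6 = -1 - (-2) + 2*7 = 15
y_7 = -15 - 1 + 2*(-2) = -20
y_8 = -(-20) - 15 + 2*1 = 7

7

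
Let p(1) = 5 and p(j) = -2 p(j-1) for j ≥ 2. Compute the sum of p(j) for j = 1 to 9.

p(2) = -2·5 = -10
p(3) = -2·(-10) = 20
p(4) = -2·20 = -40
p(5) = -2·(-40) = 80
p(6) = -2·80 = -160
p(7) = -2·(-160) = 320
p(8) = -2·320 = -640
p(9) = -2·(-640) = 1280
Sum = 5 + (-10) + 20 + (-40) + 80 + (-160) + 320 + (-640) + 1280 = 855

855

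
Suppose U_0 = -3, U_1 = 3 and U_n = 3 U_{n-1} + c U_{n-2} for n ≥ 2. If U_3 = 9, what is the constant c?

3

U_2 = 9 - 3c
U_3 = 27 - 6c
So 27 - 6c = 9, giving c = 3.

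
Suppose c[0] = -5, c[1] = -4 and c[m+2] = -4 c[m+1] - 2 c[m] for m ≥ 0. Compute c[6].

3880

c[2] = -4*(-4) - 2*(-5) = 26
c[3] = -4*26 - 2*(-4) = -96
c[4] = -4*(-96) - 2*26 = 332
c[5] = -4*332 - 2*(-96) = -1136
c[6] = -4*(-1136) - 2*332 = 3880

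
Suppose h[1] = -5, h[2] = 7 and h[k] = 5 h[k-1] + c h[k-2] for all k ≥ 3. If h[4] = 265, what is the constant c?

h[3] = 35 - 5c
h[4] = 175 - 18c
So 175 - 18c = 265, giving c = -5.

-5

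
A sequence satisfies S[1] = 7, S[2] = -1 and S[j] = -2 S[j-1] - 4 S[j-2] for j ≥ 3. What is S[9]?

-1664

S[3] = -2·(-1) - 4·7 = -26
S[4] = -2·(-26) - 4·(-1) = 56
S[5] = -2·56 - 4·(-26) = -8
S[6] = -2·(-8) - 4·56 = -208
S[7] = -2·(-208) - 4·(-8) = 448
S[8] = -2·448 - 4·(-208) = -64
S[9] = -2·(-64) - 4·448 = -1664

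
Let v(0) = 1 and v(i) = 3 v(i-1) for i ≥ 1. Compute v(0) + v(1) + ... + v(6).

v(1) = 3(1) = 3
v(2) = 3(3) = 9
v(3) = 3(9) = 27
v(4) = 3(27) = 81
v(5) = 3(81) = 243
v(6) = 3(243) = 729
Sum = 1 + 3 + 9 + 27 + 81 + 243 + 729 = 1093

1093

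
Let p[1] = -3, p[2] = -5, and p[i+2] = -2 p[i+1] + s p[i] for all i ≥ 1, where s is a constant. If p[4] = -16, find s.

p[3] = 10 - 3s
p[4] = -20 + s
So -20 + s = -16, giving s = 4.

4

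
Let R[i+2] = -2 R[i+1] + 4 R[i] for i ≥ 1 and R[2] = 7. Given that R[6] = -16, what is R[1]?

Let R[1] = x.
R[3] = -14 + 4x
R[4] = 56 - 8x
R[5] = -168 + 32x
R[6] = 560 - 96x
So 560 - 96x = -16, giving x = 6.

6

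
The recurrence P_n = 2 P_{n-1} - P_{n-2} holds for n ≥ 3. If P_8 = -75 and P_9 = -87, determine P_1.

9

Rearranging, P_{n-2} = -(P_n - 2 P_{n-1}).
P_7 = -(-87 - 2(-75)) = -63
P_6 = -(-75 - 2(-63)) = -51
P_5 = -(-63 - 2(-51)) = -39
P_4 = -(-51 - 2(-39)) = -27
P_3 = -(-39 - 2(-27)) = -15
P_2 = -(-27 - 2(-15)) = -3
P_1 = -(-15 - 2(-3)) = 9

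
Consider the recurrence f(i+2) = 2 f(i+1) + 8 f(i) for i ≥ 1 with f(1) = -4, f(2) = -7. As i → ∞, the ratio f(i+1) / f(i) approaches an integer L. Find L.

4

The characteristic equation is r^2 - 2r - 8 = 0, which factors as (r - 4)(r + 2) = 0.
So the roots are 4 and -2. Since |4| > |-2| and the coefficient of 4^i is non-zero, the ratio tends to 4.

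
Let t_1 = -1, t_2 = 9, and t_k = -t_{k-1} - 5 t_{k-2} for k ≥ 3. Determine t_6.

t_3 = -9 - 5*(-1) = -4
t_4 = -(-4) - 5*9 = -41
t_5 = -(-41) - 5*(-4) = 61
t_6 = -61 - 5*(-41) = 144

144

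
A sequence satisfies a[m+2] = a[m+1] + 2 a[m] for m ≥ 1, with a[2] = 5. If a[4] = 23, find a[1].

4

Let a[1] = v.
a[3] = 5 + 2v
a[4] = 15 + 2v
So 15 + 2v = 23, giving v = 4.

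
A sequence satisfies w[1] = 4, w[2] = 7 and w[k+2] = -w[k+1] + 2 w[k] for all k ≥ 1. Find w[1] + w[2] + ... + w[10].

391

w[3] = -7 + 2·4 = 1
w[4] = -1 + 2·7 = 13
w[5] = -13 + 2·1 = -11
w[6] = -(-11) + 2·13 = 37
w[7] = -37 + 2·(-11) = -59
w[8] = -(-59) + 2·37 = 133
w[9] = -133 + 2·(-59) = -251
w[10] = -(-251) + 2·133 = 517
Sum = 4 + 7 + 1 + 13 + (-11) + 37 + (-59) + 133 + (-251) + 517 = 391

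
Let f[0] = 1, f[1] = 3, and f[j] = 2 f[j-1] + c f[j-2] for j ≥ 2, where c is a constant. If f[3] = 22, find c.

2

f[2] = 6 + c
f[3] = 12 + 5c
So 12 + 5c = 22, giving c = 2.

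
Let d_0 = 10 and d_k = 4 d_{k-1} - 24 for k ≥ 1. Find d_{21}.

8796093022216

The fixed point is -24/(1 - 4) = 8, so d_k - 8 = 4(d_{k-1} - 8).
Hence d_k = 2·4^k + 8.
d_{21} = 2·4^{21} + 8 = 2·4398046511104 + 8 = 8796093022216.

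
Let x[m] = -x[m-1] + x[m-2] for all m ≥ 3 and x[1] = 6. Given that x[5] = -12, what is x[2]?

8

Let x[2] = z.
x[3] = 6 - z
x[4] = -6 + 2z
x[5] = 12 - 3z
So 12 - 3z = -12, giving z = 8.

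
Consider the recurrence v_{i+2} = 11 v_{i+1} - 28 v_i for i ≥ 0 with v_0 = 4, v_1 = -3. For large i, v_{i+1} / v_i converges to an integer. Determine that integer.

7

The characteristic equation is r^2 - 11r + 28 = 0, which factors as (r - 7)(r - 4) = 0.
So the roots are 7 and 4. Since |7| > |4| and the coefficient of 7^i is non-zero, the ratio tends to 7.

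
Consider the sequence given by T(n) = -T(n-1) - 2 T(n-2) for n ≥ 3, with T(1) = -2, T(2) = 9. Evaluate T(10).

-141

T(3) = -9 - 2·(-2) = -5
T(4) = -(-5) - 2·9 = -13
T(5) = -(-13) - 2·(-5) = 23
T(6) = -23 - 2·(-13) = 3
T(7) = -3 - 2·23 = -49
T(8) = -(-49) - 2·3 = 43
T(9) = -43 - 2·(-49) = 55
T(10) = -55 - 2·43 = -141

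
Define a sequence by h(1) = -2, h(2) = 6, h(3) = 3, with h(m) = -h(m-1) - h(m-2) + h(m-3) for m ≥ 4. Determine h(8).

h(4) = -3 - 6 + (-2) = -11
h(5) = -(-11) - 3 + 6 = 14
h(6) = -14 - (-11) + 3 = 0
h(7) = -0 - 14 + (-11) = -25
h(8) = -(-25) - 0 + 14 = 39

39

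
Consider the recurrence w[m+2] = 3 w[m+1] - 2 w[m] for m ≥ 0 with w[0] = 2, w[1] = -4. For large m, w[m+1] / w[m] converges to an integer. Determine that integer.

2

The characteristic equation is r^2 - 3r + 2 = 0, which factors as (r - 2)(r - 1) = 0.
So the roots are 2 and 1. Since |2| > |1| and the coefficient of 2^m is non-zero, the ratio tends to 2.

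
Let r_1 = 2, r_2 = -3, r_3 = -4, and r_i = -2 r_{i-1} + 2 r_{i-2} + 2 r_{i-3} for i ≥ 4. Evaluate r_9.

r_4 = -2*(-4) + 2*(-3) + 2*2 = 6
r_5 = -2*6 + 2*(-4) + 2*(-3) = -26
r_6 = -2*(-26) + 2*6 + 2*(-4) = 56
r_7 = -2*56 + 2*(-26) + 2*6 = -152
r_8 = -2*(-152) + 2*56 + 2*(-26) = 364
r_9 = -2*364 + 2*(-152) + 2*56 = -920

-920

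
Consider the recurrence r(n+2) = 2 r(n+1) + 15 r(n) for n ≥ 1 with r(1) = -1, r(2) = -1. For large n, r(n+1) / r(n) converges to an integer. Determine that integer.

The characteristic equation is r^2 - 2r - 15 = 0, which factors as (r - 5)(r + 3) = 0.
So the roots are 5 and -3. Since |5| > |-3| and the coefficient of 5^n is non-zero, the ratio tends to 5.

5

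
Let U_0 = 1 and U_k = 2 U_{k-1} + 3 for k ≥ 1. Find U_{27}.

The fixed point is 3/(1 - 2) = -3, so U_k + 3 = 2(U_{k-1} + 3).
Hence U_k = 4·2^k - 3.
U_{27} = 4·2^{27} - 3 = 4·134217728 - 3 = 536870909.

536870909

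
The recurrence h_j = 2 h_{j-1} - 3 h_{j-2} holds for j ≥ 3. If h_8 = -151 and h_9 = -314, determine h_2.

Rearranging, h_{j-2} = (h_j - 2 h_{j-1}) / -3.
h_7 = (-314 - 2(-151)) / -3 = -12/-3 = 4
h_6 = (-151 - 2(4)) / -3 = -159/-3 = 53
h_5 = (4 - 2(53)) / -3 = -102/-3 = 34
h_4 = (53 - 2(34)) / -3 = -15/-3 = 5
h_3 = (34 - 2(5)) / -3 = 24/-3 = -8
h_2 = (5 - 2(-8)) / -3 = 21/-3 = -7

-7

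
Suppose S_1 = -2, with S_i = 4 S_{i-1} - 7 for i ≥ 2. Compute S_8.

S_2 = 4(-2) - 7 = -15
S_3 = 4(-15) - 7 = -67
S_4 = 4(-67) - 7 = -275
S_5 = 4(-275) - 7 = -1107
S_6 = 4(-1107) - 7 = -4435
S_7 = 4(-4435) - 7 = -17747
S_8 = 4(-17747) - 7 = -70995

-70995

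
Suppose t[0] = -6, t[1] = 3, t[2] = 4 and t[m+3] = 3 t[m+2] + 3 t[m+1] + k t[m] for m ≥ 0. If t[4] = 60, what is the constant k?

t[3] = 21 - 6k
t[4] = 75 - 15k
So 75 - 15k = 60, giving k = 1.

1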